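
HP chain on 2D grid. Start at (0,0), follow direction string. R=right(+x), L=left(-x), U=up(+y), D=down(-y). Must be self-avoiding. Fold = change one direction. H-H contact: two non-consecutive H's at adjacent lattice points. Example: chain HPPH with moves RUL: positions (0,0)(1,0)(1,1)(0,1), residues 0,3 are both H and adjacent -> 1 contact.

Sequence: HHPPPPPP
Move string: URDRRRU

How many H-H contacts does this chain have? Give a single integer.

Positions: [(0, 0), (0, 1), (1, 1), (1, 0), (2, 0), (3, 0), (4, 0), (4, 1)]
No H-H contacts found.

Answer: 0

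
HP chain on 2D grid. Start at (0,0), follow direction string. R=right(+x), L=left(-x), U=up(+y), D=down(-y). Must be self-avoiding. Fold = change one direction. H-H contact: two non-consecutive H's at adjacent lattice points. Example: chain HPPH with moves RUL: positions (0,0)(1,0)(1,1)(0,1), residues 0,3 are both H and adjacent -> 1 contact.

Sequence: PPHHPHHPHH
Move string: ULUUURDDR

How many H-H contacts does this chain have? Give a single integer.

Positions: [(0, 0), (0, 1), (-1, 1), (-1, 2), (-1, 3), (-1, 4), (0, 4), (0, 3), (0, 2), (1, 2)]
H-H contact: residue 3 @(-1,2) - residue 8 @(0, 2)

Answer: 1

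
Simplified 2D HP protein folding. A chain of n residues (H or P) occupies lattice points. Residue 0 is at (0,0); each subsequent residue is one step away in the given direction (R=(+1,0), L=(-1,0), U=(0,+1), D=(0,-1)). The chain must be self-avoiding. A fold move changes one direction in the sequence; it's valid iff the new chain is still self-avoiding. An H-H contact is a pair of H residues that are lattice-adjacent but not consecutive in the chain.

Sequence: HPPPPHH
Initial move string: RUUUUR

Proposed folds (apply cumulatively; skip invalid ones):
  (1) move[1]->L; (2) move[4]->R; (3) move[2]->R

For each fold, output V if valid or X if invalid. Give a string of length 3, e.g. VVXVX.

Initial: RUUUUR -> [(0, 0), (1, 0), (1, 1), (1, 2), (1, 3), (1, 4), (2, 4)]
Fold 1: move[1]->L => RLUUUR INVALID (collision), skipped
Fold 2: move[4]->R => RUUURR VALID
Fold 3: move[2]->R => RURURR VALID

Answer: XVV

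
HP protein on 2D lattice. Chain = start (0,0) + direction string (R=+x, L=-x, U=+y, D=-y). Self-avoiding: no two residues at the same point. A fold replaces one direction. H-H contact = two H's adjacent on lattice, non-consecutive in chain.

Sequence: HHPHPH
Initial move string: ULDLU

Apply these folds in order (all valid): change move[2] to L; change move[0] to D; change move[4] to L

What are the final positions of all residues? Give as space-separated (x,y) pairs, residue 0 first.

Initial moves: ULDLU
Fold: move[2]->L => ULLLU (positions: [(0, 0), (0, 1), (-1, 1), (-2, 1), (-3, 1), (-3, 2)])
Fold: move[0]->D => DLLLU (positions: [(0, 0), (0, -1), (-1, -1), (-2, -1), (-3, -1), (-3, 0)])
Fold: move[4]->L => DLLLL (positions: [(0, 0), (0, -1), (-1, -1), (-2, -1), (-3, -1), (-4, -1)])

Answer: (0,0) (0,-1) (-1,-1) (-2,-1) (-3,-1) (-4,-1)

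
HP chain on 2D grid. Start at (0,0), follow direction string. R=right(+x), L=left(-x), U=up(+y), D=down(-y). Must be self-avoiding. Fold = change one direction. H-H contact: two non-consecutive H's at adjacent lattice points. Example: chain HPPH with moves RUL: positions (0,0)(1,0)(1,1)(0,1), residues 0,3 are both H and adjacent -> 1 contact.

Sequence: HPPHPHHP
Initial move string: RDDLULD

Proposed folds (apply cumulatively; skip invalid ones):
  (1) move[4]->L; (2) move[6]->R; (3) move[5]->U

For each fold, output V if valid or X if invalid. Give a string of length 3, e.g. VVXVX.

Answer: VXX

Derivation:
Initial: RDDLULD -> [(0, 0), (1, 0), (1, -1), (1, -2), (0, -2), (0, -1), (-1, -1), (-1, -2)]
Fold 1: move[4]->L => RDDLLLD VALID
Fold 2: move[6]->R => RDDLLLR INVALID (collision), skipped
Fold 3: move[5]->U => RDDLLUD INVALID (collision), skipped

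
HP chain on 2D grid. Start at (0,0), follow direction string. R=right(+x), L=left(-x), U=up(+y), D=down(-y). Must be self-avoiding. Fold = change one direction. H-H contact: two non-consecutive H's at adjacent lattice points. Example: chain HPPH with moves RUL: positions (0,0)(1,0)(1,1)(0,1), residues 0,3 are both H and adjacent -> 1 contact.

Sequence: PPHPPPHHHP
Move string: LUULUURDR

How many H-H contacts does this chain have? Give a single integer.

Answer: 0

Derivation:
Positions: [(0, 0), (-1, 0), (-1, 1), (-1, 2), (-2, 2), (-2, 3), (-2, 4), (-1, 4), (-1, 3), (0, 3)]
No H-H contacts found.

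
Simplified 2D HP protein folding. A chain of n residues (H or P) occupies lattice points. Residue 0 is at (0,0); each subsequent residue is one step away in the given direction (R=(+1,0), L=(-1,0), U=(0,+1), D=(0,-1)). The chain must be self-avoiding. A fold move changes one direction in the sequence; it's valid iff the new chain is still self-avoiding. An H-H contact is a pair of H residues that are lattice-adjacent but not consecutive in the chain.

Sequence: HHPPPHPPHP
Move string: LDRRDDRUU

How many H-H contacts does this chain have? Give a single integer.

Answer: 1

Derivation:
Positions: [(0, 0), (-1, 0), (-1, -1), (0, -1), (1, -1), (1, -2), (1, -3), (2, -3), (2, -2), (2, -1)]
H-H contact: residue 5 @(1,-2) - residue 8 @(2, -2)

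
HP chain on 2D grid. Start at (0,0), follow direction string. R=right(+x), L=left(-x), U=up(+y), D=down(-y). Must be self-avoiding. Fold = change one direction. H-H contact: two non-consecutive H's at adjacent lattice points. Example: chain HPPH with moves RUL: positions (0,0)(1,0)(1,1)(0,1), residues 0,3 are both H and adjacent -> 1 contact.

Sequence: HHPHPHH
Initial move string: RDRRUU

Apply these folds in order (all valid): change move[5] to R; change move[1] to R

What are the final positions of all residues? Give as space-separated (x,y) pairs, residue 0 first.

Initial moves: RDRRUU
Fold: move[5]->R => RDRRUR (positions: [(0, 0), (1, 0), (1, -1), (2, -1), (3, -1), (3, 0), (4, 0)])
Fold: move[1]->R => RRRRUR (positions: [(0, 0), (1, 0), (2, 0), (3, 0), (4, 0), (4, 1), (5, 1)])

Answer: (0,0) (1,0) (2,0) (3,0) (4,0) (4,1) (5,1)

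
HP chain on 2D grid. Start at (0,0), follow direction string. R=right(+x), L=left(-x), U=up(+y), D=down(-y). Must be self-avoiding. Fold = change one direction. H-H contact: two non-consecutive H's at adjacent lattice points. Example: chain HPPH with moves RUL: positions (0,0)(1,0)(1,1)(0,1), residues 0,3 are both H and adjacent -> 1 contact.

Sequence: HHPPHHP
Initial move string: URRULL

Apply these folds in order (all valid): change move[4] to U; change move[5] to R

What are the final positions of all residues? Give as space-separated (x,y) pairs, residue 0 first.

Answer: (0,0) (0,1) (1,1) (2,1) (2,2) (2,3) (3,3)

Derivation:
Initial moves: URRULL
Fold: move[4]->U => URRUUL (positions: [(0, 0), (0, 1), (1, 1), (2, 1), (2, 2), (2, 3), (1, 3)])
Fold: move[5]->R => URRUUR (positions: [(0, 0), (0, 1), (1, 1), (2, 1), (2, 2), (2, 3), (3, 3)])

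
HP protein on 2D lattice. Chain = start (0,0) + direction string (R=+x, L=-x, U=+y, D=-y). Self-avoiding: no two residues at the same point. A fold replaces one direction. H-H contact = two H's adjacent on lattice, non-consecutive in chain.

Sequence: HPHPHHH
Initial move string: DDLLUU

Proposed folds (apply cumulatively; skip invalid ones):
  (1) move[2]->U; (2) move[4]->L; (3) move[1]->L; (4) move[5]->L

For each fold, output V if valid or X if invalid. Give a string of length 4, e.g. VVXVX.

Answer: XVVV

Derivation:
Initial: DDLLUU -> [(0, 0), (0, -1), (0, -2), (-1, -2), (-2, -2), (-2, -1), (-2, 0)]
Fold 1: move[2]->U => DDULUU INVALID (collision), skipped
Fold 2: move[4]->L => DDLLLU VALID
Fold 3: move[1]->L => DLLLLU VALID
Fold 4: move[5]->L => DLLLLL VALID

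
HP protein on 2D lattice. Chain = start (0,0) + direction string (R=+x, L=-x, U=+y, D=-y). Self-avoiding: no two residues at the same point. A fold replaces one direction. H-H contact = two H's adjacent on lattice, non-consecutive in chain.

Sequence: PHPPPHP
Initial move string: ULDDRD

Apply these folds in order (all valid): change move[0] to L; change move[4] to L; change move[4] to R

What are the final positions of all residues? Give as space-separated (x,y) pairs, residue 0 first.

Initial moves: ULDDRD
Fold: move[0]->L => LLDDRD (positions: [(0, 0), (-1, 0), (-2, 0), (-2, -1), (-2, -2), (-1, -2), (-1, -3)])
Fold: move[4]->L => LLDDLD (positions: [(0, 0), (-1, 0), (-2, 0), (-2, -1), (-2, -2), (-3, -2), (-3, -3)])
Fold: move[4]->R => LLDDRD (positions: [(0, 0), (-1, 0), (-2, 0), (-2, -1), (-2, -2), (-1, -2), (-1, -3)])

Answer: (0,0) (-1,0) (-2,0) (-2,-1) (-2,-2) (-1,-2) (-1,-3)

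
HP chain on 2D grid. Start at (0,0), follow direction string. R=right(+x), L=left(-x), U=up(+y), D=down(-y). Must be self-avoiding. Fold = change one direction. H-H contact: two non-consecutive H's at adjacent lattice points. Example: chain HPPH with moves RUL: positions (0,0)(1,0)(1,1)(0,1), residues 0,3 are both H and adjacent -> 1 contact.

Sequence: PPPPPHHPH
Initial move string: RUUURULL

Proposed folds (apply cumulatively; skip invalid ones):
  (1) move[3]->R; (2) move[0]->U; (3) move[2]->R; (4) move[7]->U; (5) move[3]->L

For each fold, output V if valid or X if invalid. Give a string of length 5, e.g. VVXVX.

Answer: VVVVX

Derivation:
Initial: RUUURULL -> [(0, 0), (1, 0), (1, 1), (1, 2), (1, 3), (2, 3), (2, 4), (1, 4), (0, 4)]
Fold 1: move[3]->R => RUURRULL VALID
Fold 2: move[0]->U => UUURRULL VALID
Fold 3: move[2]->R => UURRRULL VALID
Fold 4: move[7]->U => UURRRULU VALID
Fold 5: move[3]->L => UURLRULU INVALID (collision), skipped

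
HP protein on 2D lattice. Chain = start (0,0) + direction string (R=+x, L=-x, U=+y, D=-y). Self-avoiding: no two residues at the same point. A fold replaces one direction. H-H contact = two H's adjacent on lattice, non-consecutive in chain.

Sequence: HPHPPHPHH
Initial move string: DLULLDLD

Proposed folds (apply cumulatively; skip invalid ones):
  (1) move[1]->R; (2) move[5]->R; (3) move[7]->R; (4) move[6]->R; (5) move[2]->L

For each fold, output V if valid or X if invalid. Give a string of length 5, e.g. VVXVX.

Answer: XXXVV

Derivation:
Initial: DLULLDLD -> [(0, 0), (0, -1), (-1, -1), (-1, 0), (-2, 0), (-3, 0), (-3, -1), (-4, -1), (-4, -2)]
Fold 1: move[1]->R => DRULLDLD INVALID (collision), skipped
Fold 2: move[5]->R => DLULLRLD INVALID (collision), skipped
Fold 3: move[7]->R => DLULLDLR INVALID (collision), skipped
Fold 4: move[6]->R => DLULLDRD VALID
Fold 5: move[2]->L => DLLLLDRD VALID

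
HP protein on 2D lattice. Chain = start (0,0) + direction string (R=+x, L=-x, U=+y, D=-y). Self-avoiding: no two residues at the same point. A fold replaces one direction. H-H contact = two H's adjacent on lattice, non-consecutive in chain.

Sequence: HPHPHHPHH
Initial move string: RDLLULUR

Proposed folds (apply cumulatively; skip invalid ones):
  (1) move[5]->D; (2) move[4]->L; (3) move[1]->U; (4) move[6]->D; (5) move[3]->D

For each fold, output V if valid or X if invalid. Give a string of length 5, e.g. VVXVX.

Initial: RDLLULUR -> [(0, 0), (1, 0), (1, -1), (0, -1), (-1, -1), (-1, 0), (-2, 0), (-2, 1), (-1, 1)]
Fold 1: move[5]->D => RDLLUDUR INVALID (collision), skipped
Fold 2: move[4]->L => RDLLLLUR VALID
Fold 3: move[1]->U => RULLLLUR VALID
Fold 4: move[6]->D => RULLLLDR VALID
Fold 5: move[3]->D => RULDLLDR INVALID (collision), skipped

Answer: XVVVX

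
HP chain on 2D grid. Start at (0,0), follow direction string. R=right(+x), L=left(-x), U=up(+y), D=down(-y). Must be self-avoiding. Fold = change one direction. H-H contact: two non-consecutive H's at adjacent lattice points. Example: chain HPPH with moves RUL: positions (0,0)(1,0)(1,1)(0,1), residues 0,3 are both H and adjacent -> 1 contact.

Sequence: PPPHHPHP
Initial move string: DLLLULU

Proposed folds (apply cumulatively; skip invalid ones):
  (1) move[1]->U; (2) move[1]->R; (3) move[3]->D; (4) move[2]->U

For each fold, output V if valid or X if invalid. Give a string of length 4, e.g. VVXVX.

Initial: DLLLULU -> [(0, 0), (0, -1), (-1, -1), (-2, -1), (-3, -1), (-3, 0), (-4, 0), (-4, 1)]
Fold 1: move[1]->U => DULLULU INVALID (collision), skipped
Fold 2: move[1]->R => DRLLULU INVALID (collision), skipped
Fold 3: move[3]->D => DLLDULU INVALID (collision), skipped
Fold 4: move[2]->U => DLULULU VALID

Answer: XXXV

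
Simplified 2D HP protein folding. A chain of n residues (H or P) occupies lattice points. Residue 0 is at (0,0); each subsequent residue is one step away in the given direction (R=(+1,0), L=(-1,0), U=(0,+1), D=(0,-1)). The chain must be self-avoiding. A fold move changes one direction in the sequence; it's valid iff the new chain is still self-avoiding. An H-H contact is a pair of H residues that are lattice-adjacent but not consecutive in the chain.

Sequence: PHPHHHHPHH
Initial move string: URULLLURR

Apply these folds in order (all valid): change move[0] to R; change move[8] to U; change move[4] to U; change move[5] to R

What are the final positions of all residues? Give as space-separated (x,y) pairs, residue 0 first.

Answer: (0,0) (1,0) (2,0) (2,1) (1,1) (1,2) (2,2) (2,3) (3,3) (3,4)

Derivation:
Initial moves: URULLLURR
Fold: move[0]->R => RRULLLURR (positions: [(0, 0), (1, 0), (2, 0), (2, 1), (1, 1), (0, 1), (-1, 1), (-1, 2), (0, 2), (1, 2)])
Fold: move[8]->U => RRULLLURU (positions: [(0, 0), (1, 0), (2, 0), (2, 1), (1, 1), (0, 1), (-1, 1), (-1, 2), (0, 2), (0, 3)])
Fold: move[4]->U => RRULULURU (positions: [(0, 0), (1, 0), (2, 0), (2, 1), (1, 1), (1, 2), (0, 2), (0, 3), (1, 3), (1, 4)])
Fold: move[5]->R => RRULURURU (positions: [(0, 0), (1, 0), (2, 0), (2, 1), (1, 1), (1, 2), (2, 2), (2, 3), (3, 3), (3, 4)])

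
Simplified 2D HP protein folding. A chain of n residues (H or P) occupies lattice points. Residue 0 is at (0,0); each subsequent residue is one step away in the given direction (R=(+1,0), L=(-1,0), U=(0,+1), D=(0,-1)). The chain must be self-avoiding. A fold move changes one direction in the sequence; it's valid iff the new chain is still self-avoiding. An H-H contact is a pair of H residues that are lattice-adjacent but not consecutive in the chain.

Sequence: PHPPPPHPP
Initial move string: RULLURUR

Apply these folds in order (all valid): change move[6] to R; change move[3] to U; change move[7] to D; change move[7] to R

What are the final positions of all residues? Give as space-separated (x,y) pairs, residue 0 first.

Answer: (0,0) (1,0) (1,1) (0,1) (0,2) (0,3) (1,3) (2,3) (3,3)

Derivation:
Initial moves: RULLURUR
Fold: move[6]->R => RULLURRR (positions: [(0, 0), (1, 0), (1, 1), (0, 1), (-1, 1), (-1, 2), (0, 2), (1, 2), (2, 2)])
Fold: move[3]->U => RULUURRR (positions: [(0, 0), (1, 0), (1, 1), (0, 1), (0, 2), (0, 3), (1, 3), (2, 3), (3, 3)])
Fold: move[7]->D => RULUURRD (positions: [(0, 0), (1, 0), (1, 1), (0, 1), (0, 2), (0, 3), (1, 3), (2, 3), (2, 2)])
Fold: move[7]->R => RULUURRR (positions: [(0, 0), (1, 0), (1, 1), (0, 1), (0, 2), (0, 3), (1, 3), (2, 3), (3, 3)])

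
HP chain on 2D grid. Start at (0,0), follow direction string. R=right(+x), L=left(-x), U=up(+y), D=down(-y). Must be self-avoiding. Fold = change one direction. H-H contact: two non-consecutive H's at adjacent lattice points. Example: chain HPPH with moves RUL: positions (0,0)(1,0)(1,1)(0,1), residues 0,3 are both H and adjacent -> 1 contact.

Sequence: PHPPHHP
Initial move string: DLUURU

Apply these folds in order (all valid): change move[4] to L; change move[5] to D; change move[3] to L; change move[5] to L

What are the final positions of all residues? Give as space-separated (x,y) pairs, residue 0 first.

Answer: (0,0) (0,-1) (-1,-1) (-1,0) (-2,0) (-3,0) (-4,0)

Derivation:
Initial moves: DLUURU
Fold: move[4]->L => DLUULU (positions: [(0, 0), (0, -1), (-1, -1), (-1, 0), (-1, 1), (-2, 1), (-2, 2)])
Fold: move[5]->D => DLUULD (positions: [(0, 0), (0, -1), (-1, -1), (-1, 0), (-1, 1), (-2, 1), (-2, 0)])
Fold: move[3]->L => DLULLD (positions: [(0, 0), (0, -1), (-1, -1), (-1, 0), (-2, 0), (-3, 0), (-3, -1)])
Fold: move[5]->L => DLULLL (positions: [(0, 0), (0, -1), (-1, -1), (-1, 0), (-2, 0), (-3, 0), (-4, 0)])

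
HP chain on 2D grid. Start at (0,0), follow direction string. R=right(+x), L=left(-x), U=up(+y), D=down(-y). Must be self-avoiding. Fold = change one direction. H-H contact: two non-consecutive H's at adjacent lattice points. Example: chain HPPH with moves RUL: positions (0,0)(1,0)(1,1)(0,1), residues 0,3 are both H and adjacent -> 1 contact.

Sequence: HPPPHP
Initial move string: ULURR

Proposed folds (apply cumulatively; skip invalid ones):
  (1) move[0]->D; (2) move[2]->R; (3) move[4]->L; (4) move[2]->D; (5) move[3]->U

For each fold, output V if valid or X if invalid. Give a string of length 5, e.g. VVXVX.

Initial: ULURR -> [(0, 0), (0, 1), (-1, 1), (-1, 2), (0, 2), (1, 2)]
Fold 1: move[0]->D => DLURR INVALID (collision), skipped
Fold 2: move[2]->R => ULRRR INVALID (collision), skipped
Fold 3: move[4]->L => ULURL INVALID (collision), skipped
Fold 4: move[2]->D => ULDRR INVALID (collision), skipped
Fold 5: move[3]->U => ULUUR VALID

Answer: XXXXV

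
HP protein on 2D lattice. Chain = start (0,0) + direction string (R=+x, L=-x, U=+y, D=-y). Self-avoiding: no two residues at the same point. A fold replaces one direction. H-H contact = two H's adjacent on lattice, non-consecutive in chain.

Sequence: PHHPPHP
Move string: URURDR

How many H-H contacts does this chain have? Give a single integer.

Positions: [(0, 0), (0, 1), (1, 1), (1, 2), (2, 2), (2, 1), (3, 1)]
H-H contact: residue 2 @(1,1) - residue 5 @(2, 1)

Answer: 1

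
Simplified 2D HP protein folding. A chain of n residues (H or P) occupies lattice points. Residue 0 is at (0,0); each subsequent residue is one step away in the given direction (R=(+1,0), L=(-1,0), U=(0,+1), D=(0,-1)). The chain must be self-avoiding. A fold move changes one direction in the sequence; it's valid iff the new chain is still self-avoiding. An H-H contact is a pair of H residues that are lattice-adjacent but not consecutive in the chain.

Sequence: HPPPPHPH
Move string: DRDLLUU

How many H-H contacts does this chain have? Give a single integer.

Answer: 1

Derivation:
Positions: [(0, 0), (0, -1), (1, -1), (1, -2), (0, -2), (-1, -2), (-1, -1), (-1, 0)]
H-H contact: residue 0 @(0,0) - residue 7 @(-1, 0)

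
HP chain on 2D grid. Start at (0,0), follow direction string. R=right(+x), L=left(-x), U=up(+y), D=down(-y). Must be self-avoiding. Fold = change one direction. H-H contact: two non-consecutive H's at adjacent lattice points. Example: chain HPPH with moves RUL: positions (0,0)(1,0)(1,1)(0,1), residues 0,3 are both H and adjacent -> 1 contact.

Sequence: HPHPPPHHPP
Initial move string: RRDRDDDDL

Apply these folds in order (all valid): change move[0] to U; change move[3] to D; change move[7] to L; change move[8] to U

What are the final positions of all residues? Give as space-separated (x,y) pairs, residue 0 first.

Initial moves: RRDRDDDDL
Fold: move[0]->U => URDRDDDDL (positions: [(0, 0), (0, 1), (1, 1), (1, 0), (2, 0), (2, -1), (2, -2), (2, -3), (2, -4), (1, -4)])
Fold: move[3]->D => URDDDDDDL (positions: [(0, 0), (0, 1), (1, 1), (1, 0), (1, -1), (1, -2), (1, -3), (1, -4), (1, -5), (0, -5)])
Fold: move[7]->L => URDDDDDLL (positions: [(0, 0), (0, 1), (1, 1), (1, 0), (1, -1), (1, -2), (1, -3), (1, -4), (0, -4), (-1, -4)])
Fold: move[8]->U => URDDDDDLU (positions: [(0, 0), (0, 1), (1, 1), (1, 0), (1, -1), (1, -2), (1, -3), (1, -4), (0, -4), (0, -3)])

Answer: (0,0) (0,1) (1,1) (1,0) (1,-1) (1,-2) (1,-3) (1,-4) (0,-4) (0,-3)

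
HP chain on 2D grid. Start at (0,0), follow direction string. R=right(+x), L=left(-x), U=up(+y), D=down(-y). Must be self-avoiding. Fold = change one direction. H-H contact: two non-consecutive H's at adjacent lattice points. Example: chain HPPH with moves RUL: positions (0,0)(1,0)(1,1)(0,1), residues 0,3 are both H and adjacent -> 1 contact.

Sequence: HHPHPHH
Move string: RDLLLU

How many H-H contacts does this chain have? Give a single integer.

Positions: [(0, 0), (1, 0), (1, -1), (0, -1), (-1, -1), (-2, -1), (-2, 0)]
H-H contact: residue 0 @(0,0) - residue 3 @(0, -1)

Answer: 1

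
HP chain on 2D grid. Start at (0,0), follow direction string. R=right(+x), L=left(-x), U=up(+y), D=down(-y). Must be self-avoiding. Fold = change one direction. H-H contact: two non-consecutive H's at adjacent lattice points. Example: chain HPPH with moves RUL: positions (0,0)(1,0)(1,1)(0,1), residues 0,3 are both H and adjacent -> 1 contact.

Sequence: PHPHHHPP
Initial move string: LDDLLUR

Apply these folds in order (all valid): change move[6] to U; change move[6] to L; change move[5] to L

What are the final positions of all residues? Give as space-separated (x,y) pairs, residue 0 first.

Initial moves: LDDLLUR
Fold: move[6]->U => LDDLLUU (positions: [(0, 0), (-1, 0), (-1, -1), (-1, -2), (-2, -2), (-3, -2), (-3, -1), (-3, 0)])
Fold: move[6]->L => LDDLLUL (positions: [(0, 0), (-1, 0), (-1, -1), (-1, -2), (-2, -2), (-3, -2), (-3, -1), (-4, -1)])
Fold: move[5]->L => LDDLLLL (positions: [(0, 0), (-1, 0), (-1, -1), (-1, -2), (-2, -2), (-3, -2), (-4, -2), (-5, -2)])

Answer: (0,0) (-1,0) (-1,-1) (-1,-2) (-2,-2) (-3,-2) (-4,-2) (-5,-2)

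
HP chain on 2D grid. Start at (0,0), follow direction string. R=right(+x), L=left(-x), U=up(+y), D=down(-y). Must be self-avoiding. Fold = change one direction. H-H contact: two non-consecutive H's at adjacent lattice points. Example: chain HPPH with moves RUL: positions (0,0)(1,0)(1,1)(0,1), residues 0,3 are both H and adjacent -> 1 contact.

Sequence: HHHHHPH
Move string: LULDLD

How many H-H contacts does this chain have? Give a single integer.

Answer: 1

Derivation:
Positions: [(0, 0), (-1, 0), (-1, 1), (-2, 1), (-2, 0), (-3, 0), (-3, -1)]
H-H contact: residue 1 @(-1,0) - residue 4 @(-2, 0)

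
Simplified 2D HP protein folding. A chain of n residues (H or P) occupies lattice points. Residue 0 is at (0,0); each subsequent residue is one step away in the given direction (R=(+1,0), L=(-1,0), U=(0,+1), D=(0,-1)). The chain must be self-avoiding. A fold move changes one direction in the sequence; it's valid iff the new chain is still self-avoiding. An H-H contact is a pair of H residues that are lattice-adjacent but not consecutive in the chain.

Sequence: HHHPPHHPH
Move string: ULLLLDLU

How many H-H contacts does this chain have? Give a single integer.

Positions: [(0, 0), (0, 1), (-1, 1), (-2, 1), (-3, 1), (-4, 1), (-4, 0), (-5, 0), (-5, 1)]
H-H contact: residue 5 @(-4,1) - residue 8 @(-5, 1)

Answer: 1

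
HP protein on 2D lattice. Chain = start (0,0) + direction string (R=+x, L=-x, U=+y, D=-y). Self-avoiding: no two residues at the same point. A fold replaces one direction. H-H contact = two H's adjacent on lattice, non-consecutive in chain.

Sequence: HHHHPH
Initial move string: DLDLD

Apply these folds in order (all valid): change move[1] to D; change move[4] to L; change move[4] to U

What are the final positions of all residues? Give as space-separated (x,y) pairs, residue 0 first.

Initial moves: DLDLD
Fold: move[1]->D => DDDLD (positions: [(0, 0), (0, -1), (0, -2), (0, -3), (-1, -3), (-1, -4)])
Fold: move[4]->L => DDDLL (positions: [(0, 0), (0, -1), (0, -2), (0, -3), (-1, -3), (-2, -3)])
Fold: move[4]->U => DDDLU (positions: [(0, 0), (0, -1), (0, -2), (0, -3), (-1, -3), (-1, -2)])

Answer: (0,0) (0,-1) (0,-2) (0,-3) (-1,-3) (-1,-2)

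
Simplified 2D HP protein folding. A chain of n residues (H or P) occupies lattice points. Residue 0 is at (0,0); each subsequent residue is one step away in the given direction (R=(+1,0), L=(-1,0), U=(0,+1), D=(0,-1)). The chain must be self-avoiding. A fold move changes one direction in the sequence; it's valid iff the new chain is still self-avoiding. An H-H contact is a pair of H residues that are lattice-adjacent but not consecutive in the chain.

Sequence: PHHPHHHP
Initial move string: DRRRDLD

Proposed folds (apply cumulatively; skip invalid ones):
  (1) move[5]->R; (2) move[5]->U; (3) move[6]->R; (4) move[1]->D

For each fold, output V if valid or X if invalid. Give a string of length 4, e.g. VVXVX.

Answer: VXVV

Derivation:
Initial: DRRRDLD -> [(0, 0), (0, -1), (1, -1), (2, -1), (3, -1), (3, -2), (2, -2), (2, -3)]
Fold 1: move[5]->R => DRRRDRD VALID
Fold 2: move[5]->U => DRRRDUD INVALID (collision), skipped
Fold 3: move[6]->R => DRRRDRR VALID
Fold 4: move[1]->D => DDRRDRR VALID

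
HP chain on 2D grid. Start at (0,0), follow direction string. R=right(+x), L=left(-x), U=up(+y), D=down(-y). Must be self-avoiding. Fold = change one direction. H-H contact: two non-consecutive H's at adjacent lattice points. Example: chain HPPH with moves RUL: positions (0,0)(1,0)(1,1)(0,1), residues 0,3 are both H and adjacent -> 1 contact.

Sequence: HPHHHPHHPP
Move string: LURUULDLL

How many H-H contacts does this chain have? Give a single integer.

Positions: [(0, 0), (-1, 0), (-1, 1), (0, 1), (0, 2), (0, 3), (-1, 3), (-1, 2), (-2, 2), (-3, 2)]
H-H contact: residue 0 @(0,0) - residue 3 @(0, 1)
H-H contact: residue 2 @(-1,1) - residue 7 @(-1, 2)
H-H contact: residue 4 @(0,2) - residue 7 @(-1, 2)

Answer: 3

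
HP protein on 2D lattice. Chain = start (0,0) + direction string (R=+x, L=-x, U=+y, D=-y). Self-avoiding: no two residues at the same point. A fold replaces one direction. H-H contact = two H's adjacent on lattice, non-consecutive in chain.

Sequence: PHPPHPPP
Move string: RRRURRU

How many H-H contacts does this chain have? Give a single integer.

Positions: [(0, 0), (1, 0), (2, 0), (3, 0), (3, 1), (4, 1), (5, 1), (5, 2)]
No H-H contacts found.

Answer: 0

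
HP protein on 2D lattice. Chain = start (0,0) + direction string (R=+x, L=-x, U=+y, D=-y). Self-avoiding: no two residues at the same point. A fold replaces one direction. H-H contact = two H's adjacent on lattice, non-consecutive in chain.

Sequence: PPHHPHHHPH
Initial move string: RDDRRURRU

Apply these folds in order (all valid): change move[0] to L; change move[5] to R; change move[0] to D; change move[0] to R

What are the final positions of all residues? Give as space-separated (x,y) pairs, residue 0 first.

Initial moves: RDDRRURRU
Fold: move[0]->L => LDDRRURRU (positions: [(0, 0), (-1, 0), (-1, -1), (-1, -2), (0, -2), (1, -2), (1, -1), (2, -1), (3, -1), (3, 0)])
Fold: move[5]->R => LDDRRRRRU (positions: [(0, 0), (-1, 0), (-1, -1), (-1, -2), (0, -2), (1, -2), (2, -2), (3, -2), (4, -2), (4, -1)])
Fold: move[0]->D => DDDRRRRRU (positions: [(0, 0), (0, -1), (0, -2), (0, -3), (1, -3), (2, -3), (3, -3), (4, -3), (5, -3), (5, -2)])
Fold: move[0]->R => RDDRRRRRU (positions: [(0, 0), (1, 0), (1, -1), (1, -2), (2, -2), (3, -2), (4, -2), (5, -2), (6, -2), (6, -1)])

Answer: (0,0) (1,0) (1,-1) (1,-2) (2,-2) (3,-2) (4,-2) (5,-2) (6,-2) (6,-1)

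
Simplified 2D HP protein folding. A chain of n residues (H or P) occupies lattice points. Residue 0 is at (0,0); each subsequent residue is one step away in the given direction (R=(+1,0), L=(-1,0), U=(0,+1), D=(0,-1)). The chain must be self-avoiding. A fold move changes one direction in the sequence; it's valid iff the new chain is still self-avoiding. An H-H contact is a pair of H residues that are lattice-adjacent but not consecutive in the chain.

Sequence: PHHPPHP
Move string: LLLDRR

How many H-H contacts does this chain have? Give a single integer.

Positions: [(0, 0), (-1, 0), (-2, 0), (-3, 0), (-3, -1), (-2, -1), (-1, -1)]
H-H contact: residue 2 @(-2,0) - residue 5 @(-2, -1)

Answer: 1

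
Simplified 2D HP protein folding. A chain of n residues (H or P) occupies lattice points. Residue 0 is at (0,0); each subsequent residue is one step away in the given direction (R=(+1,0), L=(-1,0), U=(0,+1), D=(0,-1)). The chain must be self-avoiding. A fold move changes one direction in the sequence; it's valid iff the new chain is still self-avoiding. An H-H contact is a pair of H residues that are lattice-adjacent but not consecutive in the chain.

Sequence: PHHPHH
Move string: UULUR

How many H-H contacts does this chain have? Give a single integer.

Answer: 1

Derivation:
Positions: [(0, 0), (0, 1), (0, 2), (-1, 2), (-1, 3), (0, 3)]
H-H contact: residue 2 @(0,2) - residue 5 @(0, 3)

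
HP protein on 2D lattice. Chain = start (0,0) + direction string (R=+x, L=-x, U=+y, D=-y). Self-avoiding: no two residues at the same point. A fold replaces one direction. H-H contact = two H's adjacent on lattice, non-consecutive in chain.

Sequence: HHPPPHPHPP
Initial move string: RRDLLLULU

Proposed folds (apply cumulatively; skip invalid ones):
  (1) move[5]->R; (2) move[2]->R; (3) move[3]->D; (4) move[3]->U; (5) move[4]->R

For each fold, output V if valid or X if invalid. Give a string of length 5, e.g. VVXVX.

Initial: RRDLLLULU -> [(0, 0), (1, 0), (2, 0), (2, -1), (1, -1), (0, -1), (-1, -1), (-1, 0), (-2, 0), (-2, 1)]
Fold 1: move[5]->R => RRDLLRULU INVALID (collision), skipped
Fold 2: move[2]->R => RRRLLLULU INVALID (collision), skipped
Fold 3: move[3]->D => RRDDLLULU VALID
Fold 4: move[3]->U => RRDULLULU INVALID (collision), skipped
Fold 5: move[4]->R => RRDDRLULU INVALID (collision), skipped

Answer: XXVXX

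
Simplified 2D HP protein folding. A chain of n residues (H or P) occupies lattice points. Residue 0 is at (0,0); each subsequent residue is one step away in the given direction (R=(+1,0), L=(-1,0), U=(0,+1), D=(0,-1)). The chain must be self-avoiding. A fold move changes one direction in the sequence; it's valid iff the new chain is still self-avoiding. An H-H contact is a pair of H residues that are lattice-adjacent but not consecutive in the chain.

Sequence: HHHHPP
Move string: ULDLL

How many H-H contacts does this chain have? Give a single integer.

Positions: [(0, 0), (0, 1), (-1, 1), (-1, 0), (-2, 0), (-3, 0)]
H-H contact: residue 0 @(0,0) - residue 3 @(-1, 0)

Answer: 1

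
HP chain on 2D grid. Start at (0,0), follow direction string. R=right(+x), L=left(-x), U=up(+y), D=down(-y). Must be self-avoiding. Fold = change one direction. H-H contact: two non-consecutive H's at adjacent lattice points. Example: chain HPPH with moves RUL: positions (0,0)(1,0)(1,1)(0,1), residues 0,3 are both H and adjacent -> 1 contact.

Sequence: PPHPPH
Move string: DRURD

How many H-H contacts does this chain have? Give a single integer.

Positions: [(0, 0), (0, -1), (1, -1), (1, 0), (2, 0), (2, -1)]
H-H contact: residue 2 @(1,-1) - residue 5 @(2, -1)

Answer: 1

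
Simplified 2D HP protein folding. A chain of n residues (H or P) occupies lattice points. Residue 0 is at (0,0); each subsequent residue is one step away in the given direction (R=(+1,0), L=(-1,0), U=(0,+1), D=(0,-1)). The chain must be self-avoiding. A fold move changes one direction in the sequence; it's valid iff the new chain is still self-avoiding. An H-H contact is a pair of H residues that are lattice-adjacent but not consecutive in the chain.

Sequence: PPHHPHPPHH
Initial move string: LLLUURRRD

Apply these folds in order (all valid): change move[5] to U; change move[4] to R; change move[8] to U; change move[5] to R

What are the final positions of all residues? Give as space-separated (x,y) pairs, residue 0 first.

Initial moves: LLLUURRRD
Fold: move[5]->U => LLLUUURRD (positions: [(0, 0), (-1, 0), (-2, 0), (-3, 0), (-3, 1), (-3, 2), (-3, 3), (-2, 3), (-1, 3), (-1, 2)])
Fold: move[4]->R => LLLURURRD (positions: [(0, 0), (-1, 0), (-2, 0), (-3, 0), (-3, 1), (-2, 1), (-2, 2), (-1, 2), (0, 2), (0, 1)])
Fold: move[8]->U => LLLURURRU (positions: [(0, 0), (-1, 0), (-2, 0), (-3, 0), (-3, 1), (-2, 1), (-2, 2), (-1, 2), (0, 2), (0, 3)])
Fold: move[5]->R => LLLURRRRU (positions: [(0, 0), (-1, 0), (-2, 0), (-3, 0), (-3, 1), (-2, 1), (-1, 1), (0, 1), (1, 1), (1, 2)])

Answer: (0,0) (-1,0) (-2,0) (-3,0) (-3,1) (-2,1) (-1,1) (0,1) (1,1) (1,2)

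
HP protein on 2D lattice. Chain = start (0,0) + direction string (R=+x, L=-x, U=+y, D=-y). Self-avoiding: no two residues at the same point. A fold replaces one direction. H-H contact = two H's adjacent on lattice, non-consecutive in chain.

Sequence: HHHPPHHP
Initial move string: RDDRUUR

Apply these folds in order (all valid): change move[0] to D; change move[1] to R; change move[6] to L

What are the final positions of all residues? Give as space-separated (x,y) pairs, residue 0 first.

Answer: (0,0) (0,-1) (1,-1) (1,-2) (2,-2) (2,-1) (2,0) (1,0)

Derivation:
Initial moves: RDDRUUR
Fold: move[0]->D => DDDRUUR (positions: [(0, 0), (0, -1), (0, -2), (0, -3), (1, -3), (1, -2), (1, -1), (2, -1)])
Fold: move[1]->R => DRDRUUR (positions: [(0, 0), (0, -1), (1, -1), (1, -2), (2, -2), (2, -1), (2, 0), (3, 0)])
Fold: move[6]->L => DRDRUUL (positions: [(0, 0), (0, -1), (1, -1), (1, -2), (2, -2), (2, -1), (2, 0), (1, 0)])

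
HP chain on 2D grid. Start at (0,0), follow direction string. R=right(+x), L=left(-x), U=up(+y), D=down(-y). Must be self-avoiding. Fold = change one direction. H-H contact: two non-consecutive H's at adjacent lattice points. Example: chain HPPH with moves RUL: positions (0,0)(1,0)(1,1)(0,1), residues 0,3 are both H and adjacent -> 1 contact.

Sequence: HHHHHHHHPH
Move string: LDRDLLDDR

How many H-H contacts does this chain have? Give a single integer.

Positions: [(0, 0), (-1, 0), (-1, -1), (0, -1), (0, -2), (-1, -2), (-2, -2), (-2, -3), (-2, -4), (-1, -4)]
H-H contact: residue 0 @(0,0) - residue 3 @(0, -1)
H-H contact: residue 2 @(-1,-1) - residue 5 @(-1, -2)

Answer: 2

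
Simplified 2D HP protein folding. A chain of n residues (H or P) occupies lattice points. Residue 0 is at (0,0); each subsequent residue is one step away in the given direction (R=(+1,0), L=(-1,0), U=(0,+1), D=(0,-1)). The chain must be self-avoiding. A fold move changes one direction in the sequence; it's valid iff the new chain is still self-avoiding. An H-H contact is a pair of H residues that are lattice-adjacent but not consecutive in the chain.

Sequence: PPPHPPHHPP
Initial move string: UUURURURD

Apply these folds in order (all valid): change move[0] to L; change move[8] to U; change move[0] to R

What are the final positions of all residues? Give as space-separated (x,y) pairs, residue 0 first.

Answer: (0,0) (1,0) (1,1) (1,2) (2,2) (2,3) (3,3) (3,4) (4,4) (4,5)

Derivation:
Initial moves: UUURURURD
Fold: move[0]->L => LUURURURD (positions: [(0, 0), (-1, 0), (-1, 1), (-1, 2), (0, 2), (0, 3), (1, 3), (1, 4), (2, 4), (2, 3)])
Fold: move[8]->U => LUURURURU (positions: [(0, 0), (-1, 0), (-1, 1), (-1, 2), (0, 2), (0, 3), (1, 3), (1, 4), (2, 4), (2, 5)])
Fold: move[0]->R => RUURURURU (positions: [(0, 0), (1, 0), (1, 1), (1, 2), (2, 2), (2, 3), (3, 3), (3, 4), (4, 4), (4, 5)])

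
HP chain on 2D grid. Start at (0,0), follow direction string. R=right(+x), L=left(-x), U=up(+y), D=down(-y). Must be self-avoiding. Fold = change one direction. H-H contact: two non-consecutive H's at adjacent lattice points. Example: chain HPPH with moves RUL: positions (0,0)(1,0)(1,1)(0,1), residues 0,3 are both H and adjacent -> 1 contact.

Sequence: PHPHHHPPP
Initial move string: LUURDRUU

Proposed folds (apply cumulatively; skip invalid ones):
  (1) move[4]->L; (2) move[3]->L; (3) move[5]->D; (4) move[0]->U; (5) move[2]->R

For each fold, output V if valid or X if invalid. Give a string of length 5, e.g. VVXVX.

Initial: LUURDRUU -> [(0, 0), (-1, 0), (-1, 1), (-1, 2), (0, 2), (0, 1), (1, 1), (1, 2), (1, 3)]
Fold 1: move[4]->L => LUURLRUU INVALID (collision), skipped
Fold 2: move[3]->L => LUULDRUU INVALID (collision), skipped
Fold 3: move[5]->D => LUURDDUU INVALID (collision), skipped
Fold 4: move[0]->U => UUURDRUU VALID
Fold 5: move[2]->R => UURRDRUU VALID

Answer: XXXVV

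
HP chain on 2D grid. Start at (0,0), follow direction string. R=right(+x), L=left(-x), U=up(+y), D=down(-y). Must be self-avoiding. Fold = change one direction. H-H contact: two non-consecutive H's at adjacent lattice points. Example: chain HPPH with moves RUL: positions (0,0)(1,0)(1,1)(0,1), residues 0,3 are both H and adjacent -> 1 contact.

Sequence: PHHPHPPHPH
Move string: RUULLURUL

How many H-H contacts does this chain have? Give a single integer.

Positions: [(0, 0), (1, 0), (1, 1), (1, 2), (0, 2), (-1, 2), (-1, 3), (0, 3), (0, 4), (-1, 4)]
H-H contact: residue 4 @(0,2) - residue 7 @(0, 3)

Answer: 1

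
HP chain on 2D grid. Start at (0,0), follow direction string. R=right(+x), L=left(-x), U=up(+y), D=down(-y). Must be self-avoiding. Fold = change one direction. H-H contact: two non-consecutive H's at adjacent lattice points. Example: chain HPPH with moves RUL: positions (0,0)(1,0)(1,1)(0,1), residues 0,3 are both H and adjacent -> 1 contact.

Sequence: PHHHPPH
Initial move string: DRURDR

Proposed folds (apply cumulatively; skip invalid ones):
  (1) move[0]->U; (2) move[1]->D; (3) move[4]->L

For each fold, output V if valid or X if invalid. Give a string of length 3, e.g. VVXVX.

Initial: DRURDR -> [(0, 0), (0, -1), (1, -1), (1, 0), (2, 0), (2, -1), (3, -1)]
Fold 1: move[0]->U => URURDR VALID
Fold 2: move[1]->D => UDURDR INVALID (collision), skipped
Fold 3: move[4]->L => URURLR INVALID (collision), skipped

Answer: VXX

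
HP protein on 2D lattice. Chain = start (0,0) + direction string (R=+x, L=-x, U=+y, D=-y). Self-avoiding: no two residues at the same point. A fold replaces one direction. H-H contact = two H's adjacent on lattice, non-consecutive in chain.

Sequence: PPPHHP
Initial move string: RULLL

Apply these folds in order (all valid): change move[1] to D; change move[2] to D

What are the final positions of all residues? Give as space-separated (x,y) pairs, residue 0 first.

Initial moves: RULLL
Fold: move[1]->D => RDLLL (positions: [(0, 0), (1, 0), (1, -1), (0, -1), (-1, -1), (-2, -1)])
Fold: move[2]->D => RDDLL (positions: [(0, 0), (1, 0), (1, -1), (1, -2), (0, -2), (-1, -2)])

Answer: (0,0) (1,0) (1,-1) (1,-2) (0,-2) (-1,-2)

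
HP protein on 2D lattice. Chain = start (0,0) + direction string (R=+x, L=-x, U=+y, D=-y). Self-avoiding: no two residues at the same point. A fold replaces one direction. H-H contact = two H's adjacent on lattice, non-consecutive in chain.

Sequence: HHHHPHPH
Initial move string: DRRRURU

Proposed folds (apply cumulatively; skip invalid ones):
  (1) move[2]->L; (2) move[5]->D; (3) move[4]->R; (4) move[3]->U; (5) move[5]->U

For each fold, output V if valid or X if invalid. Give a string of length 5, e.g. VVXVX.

Answer: XXVVV

Derivation:
Initial: DRRRURU -> [(0, 0), (0, -1), (1, -1), (2, -1), (3, -1), (3, 0), (4, 0), (4, 1)]
Fold 1: move[2]->L => DRLRURU INVALID (collision), skipped
Fold 2: move[5]->D => DRRRUDU INVALID (collision), skipped
Fold 3: move[4]->R => DRRRRRU VALID
Fold 4: move[3]->U => DRRURRU VALID
Fold 5: move[5]->U => DRRURUU VALID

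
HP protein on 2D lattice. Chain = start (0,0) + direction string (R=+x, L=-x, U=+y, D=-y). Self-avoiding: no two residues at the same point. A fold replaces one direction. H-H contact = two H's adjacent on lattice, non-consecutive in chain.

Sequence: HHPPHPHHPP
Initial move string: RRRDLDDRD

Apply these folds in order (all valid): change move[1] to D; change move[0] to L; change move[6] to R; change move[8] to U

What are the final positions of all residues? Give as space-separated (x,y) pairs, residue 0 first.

Initial moves: RRRDLDDRD
Fold: move[1]->D => RDRDLDDRD (positions: [(0, 0), (1, 0), (1, -1), (2, -1), (2, -2), (1, -2), (1, -3), (1, -4), (2, -4), (2, -5)])
Fold: move[0]->L => LDRDLDDRD (positions: [(0, 0), (-1, 0), (-1, -1), (0, -1), (0, -2), (-1, -2), (-1, -3), (-1, -4), (0, -4), (0, -5)])
Fold: move[6]->R => LDRDLDRRD (positions: [(0, 0), (-1, 0), (-1, -1), (0, -1), (0, -2), (-1, -2), (-1, -3), (0, -3), (1, -3), (1, -4)])
Fold: move[8]->U => LDRDLDRRU (positions: [(0, 0), (-1, 0), (-1, -1), (0, -1), (0, -2), (-1, -2), (-1, -3), (0, -3), (1, -3), (1, -2)])

Answer: (0,0) (-1,0) (-1,-1) (0,-1) (0,-2) (-1,-2) (-1,-3) (0,-3) (1,-3) (1,-2)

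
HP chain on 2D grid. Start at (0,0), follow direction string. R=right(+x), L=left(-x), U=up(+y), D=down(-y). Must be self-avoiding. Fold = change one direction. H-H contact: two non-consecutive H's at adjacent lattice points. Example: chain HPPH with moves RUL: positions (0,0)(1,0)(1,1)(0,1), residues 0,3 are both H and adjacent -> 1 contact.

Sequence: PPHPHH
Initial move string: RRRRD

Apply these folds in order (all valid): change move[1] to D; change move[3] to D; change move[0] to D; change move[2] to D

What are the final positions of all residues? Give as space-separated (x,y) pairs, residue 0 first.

Initial moves: RRRRD
Fold: move[1]->D => RDRRD (positions: [(0, 0), (1, 0), (1, -1), (2, -1), (3, -1), (3, -2)])
Fold: move[3]->D => RDRDD (positions: [(0, 0), (1, 0), (1, -1), (2, -1), (2, -2), (2, -3)])
Fold: move[0]->D => DDRDD (positions: [(0, 0), (0, -1), (0, -2), (1, -2), (1, -3), (1, -4)])
Fold: move[2]->D => DDDDD (positions: [(0, 0), (0, -1), (0, -2), (0, -3), (0, -4), (0, -5)])

Answer: (0,0) (0,-1) (0,-2) (0,-3) (0,-4) (0,-5)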